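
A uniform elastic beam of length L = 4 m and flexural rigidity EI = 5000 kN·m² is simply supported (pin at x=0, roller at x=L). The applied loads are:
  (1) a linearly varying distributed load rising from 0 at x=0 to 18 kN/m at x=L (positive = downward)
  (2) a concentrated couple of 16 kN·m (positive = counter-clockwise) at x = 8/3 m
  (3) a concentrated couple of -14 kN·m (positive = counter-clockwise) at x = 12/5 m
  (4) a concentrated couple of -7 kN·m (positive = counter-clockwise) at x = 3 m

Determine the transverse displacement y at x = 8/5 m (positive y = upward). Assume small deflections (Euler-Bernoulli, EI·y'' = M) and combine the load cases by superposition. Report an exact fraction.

y(8/5) = -3718171/703125000 m

Load 1 — triangular load w₀=18 kN/m (0→w₀ over full span):
  y_1 = -w₀x(7L⁴-10L²x²+3x⁴)/(360LEI) = -18·(8/5)·(7·4⁴-10·4²·(8/5)²+3·(8/5)⁴)/(360·4·5000) = -54768/9765625 m
Load 2 — applied couple M₀=16 kN·m at a=8/3 m (b=L-a=4/3):
  y_2 = (M₀x³/(6L)+C₁x)/EI  [x≤a] with C₁=M₀(3b²-L²)/(6L)=-64/9 = (16·(8/5)³/(6·4)+(-64/9)·(8/5))/5000 = -1216/703125 m
Load 3 — applied couple M₀=-14 kN·m at a=12/5 m (b=L-a=8/5):
  y_3 = (M₀x³/(6L)+C₁x)/EI  [x≤a] with C₁=M₀(3b²-L²)/(6L)=364/75 = ((-14)·(8/5)³/(6·4)+(364/75)·(8/5))/5000 = 84/78125 m
Load 4 — applied couple M₀=-7 kN·m at a=3 m (b=L-a=1):
  y_4 = (M₀x³/(6L)+C₁x)/EI  [x≤a] with C₁=M₀(3b²-L²)/(6L)=91/24 = ((-7)·(8/5)³/(6·4)+(91/24)·(8/5))/5000 = 609/625000 m
Superposition: y = Σ y_i = -3718171/703125000 m ≈ -0.005288 m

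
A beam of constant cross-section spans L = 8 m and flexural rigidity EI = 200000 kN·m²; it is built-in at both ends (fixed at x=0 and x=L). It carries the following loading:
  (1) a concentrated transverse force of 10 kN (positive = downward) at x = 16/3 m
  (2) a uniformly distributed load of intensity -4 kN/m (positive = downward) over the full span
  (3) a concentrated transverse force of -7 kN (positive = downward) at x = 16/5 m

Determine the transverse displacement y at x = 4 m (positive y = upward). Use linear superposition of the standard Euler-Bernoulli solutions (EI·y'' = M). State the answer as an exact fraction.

y(4) = 6271/31640625 m

Load 1 — point force P=10 kN at a=16/3 m (b=L-a=8/3):
  y_1 = -Pb²x²(3aL-(3a+b)x)/(6L³EI)  [x≤a] = -10·(8/3)²·4²·(3·(16/3)·8-(3·(16/3)+(8/3))·4)/(6·8³·200000) = -1/10125 m
Load 2 — uniform load w=-4 kN/m over full span:
  y_2 = -wx²(L-x)²/(24EI) = -(-4)·4²·(8-4)²/(24·200000) = 2/9375 m
Load 3 — point force P=-7 kN at a=16/5 m (b=L-a=24/5):
  y_3 = -Pa²(L-x)²(3bL-(3b+a)(L-x))/(6L³EI)  [x>a] = -(-7)·(16/5)²·(8-4)²·(3·(24/5)·8-(3·(24/5)+(16/5))·(8-4))/(6·8³·200000) = 98/1171875 m
Superposition: y = Σ y_i = 6271/31640625 m ≈ 0.000198 m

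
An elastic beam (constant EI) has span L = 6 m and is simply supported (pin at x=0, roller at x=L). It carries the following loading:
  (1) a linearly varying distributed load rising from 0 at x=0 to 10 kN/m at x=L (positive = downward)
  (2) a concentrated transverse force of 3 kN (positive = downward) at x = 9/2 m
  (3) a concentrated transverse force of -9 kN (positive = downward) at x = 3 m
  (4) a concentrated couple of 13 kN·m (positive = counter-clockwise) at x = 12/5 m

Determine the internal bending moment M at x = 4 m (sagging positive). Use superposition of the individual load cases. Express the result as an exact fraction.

M(4) = 107/9 kN·m

Load 1 — triangular load w₀=10 kN/m (0→w₀ over full span):
  M_1 = w₀Lx/6 - w₀x³/(6L) = 10·6·4/6 - 10·4³/(6·6) = 200/9 kN·m
Load 2 — point force P=3 kN at a=9/2 m (b=L-a=3/2):
  M_2 = Pbx/L  [x≤a] = 3·(3/2)·4/6 = 3 kN·m
Load 3 — point force P=-9 kN at a=3 m (b=L-a=3):
  M_3 = Pa(L-x)/L  [x>a] = (-9)·3·(6-4)/6 = -9 kN·m
Load 4 — applied couple M₀=13 kN·m at a=12/5 m (b=L-a=18/5):
  M_4 = M₀x/L - M₀  [x>a] = 13·4/6 - 13 = -13/3 kN·m
Superposition: M = Σ M_i = 107/9 kN·m ≈ 11.888889 kN·m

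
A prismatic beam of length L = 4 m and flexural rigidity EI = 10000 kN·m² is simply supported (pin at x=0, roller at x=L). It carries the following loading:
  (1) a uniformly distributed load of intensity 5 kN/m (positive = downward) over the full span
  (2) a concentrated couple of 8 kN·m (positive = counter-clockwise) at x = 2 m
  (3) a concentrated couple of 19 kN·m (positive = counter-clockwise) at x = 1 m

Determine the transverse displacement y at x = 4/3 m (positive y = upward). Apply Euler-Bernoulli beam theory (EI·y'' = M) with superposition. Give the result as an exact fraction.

Load 1 — uniform load w=5 kN/m over full span:
  y_1 = -wx(L³-2Lx²+x³)/(24EI) = -5·(4/3)·(4³-2·4·(4/3)²+(4/3)³)/(24·10000) = -44/30375 m
Load 2 — applied couple M₀=8 kN·m at a=2 m (b=L-a=2):
  y_2 = (M₀x³/(6L)+C₁x)/EI  [x≤a] with C₁=M₀(3b²-L²)/(6L)=-4/3 = (8·(4/3)³/(6·4)+(-4/3)·(4/3))/10000 = -1/10125 m
Load 3 — applied couple M₀=19 kN·m at a=1 m (b=L-a=3):
  y_3 = (M₀x³/(6L)-M₀(x-a)²/2+C₁x)/EI  [x>a] with C₁=M₀(3b²-L²)/(6L)=209/24 = (19·(4/3)³/(6·4)-19·((4/3)-1)²/2+(209/24)·(4/3))/10000 = 1007/810000 m
Superposition: y = Σ y_i = -739/2430000 m ≈ -0.000304 m

y(4/3) = -739/2430000 m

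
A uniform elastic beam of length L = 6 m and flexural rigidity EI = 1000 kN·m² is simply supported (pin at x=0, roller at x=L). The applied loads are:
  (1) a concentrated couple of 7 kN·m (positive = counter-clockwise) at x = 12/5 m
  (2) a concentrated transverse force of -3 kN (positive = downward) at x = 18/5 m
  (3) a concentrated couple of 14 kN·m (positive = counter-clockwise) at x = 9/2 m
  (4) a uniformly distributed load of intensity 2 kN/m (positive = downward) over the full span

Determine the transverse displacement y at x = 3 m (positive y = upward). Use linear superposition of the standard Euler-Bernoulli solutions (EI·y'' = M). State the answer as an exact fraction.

Load 1 — applied couple M₀=7 kN·m at a=12/5 m (b=L-a=18/5):
  y_1 = (M₀x³/(6L)-M₀(x-a)²/2+C₁x)/EI  [x>a] with C₁=M₀(3b²-L²)/(6L)=14/25 = (7·3³/(6·6)-7·(3-(12/5))²/2+(14/25)·3)/1000 = 567/100000 m
Load 2 — point force P=-3 kN at a=18/5 m (b=L-a=12/5):
  y_2 = -Pbx(L²-b²-x²)/(6LEI)  [x≤a] = -(-3)·(12/5)·3·(6²-(12/5)²-3²)/(6·6·1000) = 1593/125000 m
Load 3 — applied couple M₀=14 kN·m at a=9/2 m (b=L-a=3/2):
  y_3 = (M₀x³/(6L)+C₁x)/EI  [x≤a] with C₁=M₀(3b²-L²)/(6L)=-91/8 = (14·3³/(6·6)+(-91/8)·3)/1000 = -189/8000 m
Load 4 — uniform load w=2 kN/m over full span:
  y_4 = -wx(L³-2Lx²+x³)/(24EI) = -2·3·(6³-2·6·3²+3³)/(24·1000) = -27/800 m
Superposition: y = Σ y_i = -38961/1000000 m ≈ -0.038961 m

y(3) = -38961/1000000 m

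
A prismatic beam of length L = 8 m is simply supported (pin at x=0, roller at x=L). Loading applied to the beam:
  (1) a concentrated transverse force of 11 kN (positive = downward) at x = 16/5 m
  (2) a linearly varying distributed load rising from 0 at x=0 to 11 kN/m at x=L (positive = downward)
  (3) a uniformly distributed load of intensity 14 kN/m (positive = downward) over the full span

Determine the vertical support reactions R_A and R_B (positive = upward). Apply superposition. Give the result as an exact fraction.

R_A = 1159/15 kN, R_B = 1346/15 kN

Load 1 — point force P=11 kN at a=16/5 m (b=L-a=24/5):
  R_A = Pb/L = 11·(24/5)/8 = 33/5 kN
  R_B = Pa/L = 11·(16/5)/8 = 22/5 kN
Load 2 — triangular load w₀=11 kN/m (0→w₀ over full span):
  R_A = w₀L/6 = 11·8/6 = 44/3 kN
  R_B = w₀L/3 = 11·8/3 = 88/3 kN
Load 3 — uniform load w=14 kN/m over full span:
  R_A = wL/2 = 14·8/2 = 56 kN
  R_B = wL/2 = 14·8/2 = 56 kN
Superposition: R_A = 1159/15 kN, R_B = 1346/15 kN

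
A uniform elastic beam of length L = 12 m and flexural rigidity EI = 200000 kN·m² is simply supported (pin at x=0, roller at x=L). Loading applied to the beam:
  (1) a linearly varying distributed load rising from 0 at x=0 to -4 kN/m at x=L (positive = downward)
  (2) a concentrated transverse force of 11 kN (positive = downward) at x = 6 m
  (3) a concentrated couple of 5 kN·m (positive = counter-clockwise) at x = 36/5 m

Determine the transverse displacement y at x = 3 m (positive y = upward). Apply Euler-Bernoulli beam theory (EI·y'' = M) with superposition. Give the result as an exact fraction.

Load 1 — triangular load w₀=-4 kN/m (0→w₀ over full span):
  y_1 = -w₀x(7L⁴-10L²x²+3x⁴)/(360LEI) = -(-4)·3·(7·12⁴-10·12²·3²+3·3⁴)/(360·12·200000) = 2943/1600000 m
Load 2 — point force P=11 kN at a=6 m (b=L-a=6):
  y_2 = -Pbx(L²-b²-x²)/(6LEI)  [x≤a] = -11·6·3·(12²-6²-3²)/(6·12·200000) = -1089/800000 m
Load 3 — applied couple M₀=5 kN·m at a=36/5 m (b=L-a=24/5):
  y_3 = (M₀x³/(6L)+C₁x)/EI  [x≤a] with C₁=M₀(3b²-L²)/(6L)=-26/5 = (5·3³/(6·12)+(-26/5)·3)/200000 = -549/8000000 m
Superposition: y = Σ y_i = 819/2000000 m ≈ 0.000409 m

y(3) = 819/2000000 m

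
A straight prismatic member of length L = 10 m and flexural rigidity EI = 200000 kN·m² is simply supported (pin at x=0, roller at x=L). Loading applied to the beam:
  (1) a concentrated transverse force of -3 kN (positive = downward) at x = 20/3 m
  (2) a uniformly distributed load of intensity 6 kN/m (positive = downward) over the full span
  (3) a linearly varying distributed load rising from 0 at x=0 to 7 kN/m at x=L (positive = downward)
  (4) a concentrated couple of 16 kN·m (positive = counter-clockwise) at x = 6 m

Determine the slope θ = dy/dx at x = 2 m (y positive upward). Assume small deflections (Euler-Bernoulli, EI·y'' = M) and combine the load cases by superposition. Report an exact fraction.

Load 1 — point force P=-3 kN at a=20/3 m (b=L-a=10/3):
  θ_1 = -Pb(L²-b²-3x²)/(6LEI)  [x≤a] = -(-3)·(10/3)·(10²-(10/3)²-3·2²)/(6·10·200000) = 173/2700000 rad
Load 2 — uniform load w=6 kN/m over full span:
  θ_2 = -w(L³-6Lx²+4x³)/(24EI) = -6·(10³-6·10·2²+4·2³)/(24·200000) = -99/100000 rad
Load 3 — triangular load w₀=7 kN/m (0→w₀ over full span):
  θ_3 = -w₀(7L⁴-30L²x²+15x⁴)/(360LEI) = -7·(7·10⁴-30·10²·2²+15·2⁴)/(360·10·200000) = -637/1125000 rad
Load 4 — applied couple M₀=16 kN·m at a=6 m (b=L-a=4):
  θ_4 = (M₀x²/(2L)+C₁)/EI  [x≤a] with C₁=M₀(3b²-L²)/(6L)=-208/15 = (16·2²/(2·10)+(-208/15))/200000 = -1/18750 rad
Superposition: θ = Σ θ_i = -652/421875 rad ≈ -0.001545 rad

θ(2) = -652/421875 rad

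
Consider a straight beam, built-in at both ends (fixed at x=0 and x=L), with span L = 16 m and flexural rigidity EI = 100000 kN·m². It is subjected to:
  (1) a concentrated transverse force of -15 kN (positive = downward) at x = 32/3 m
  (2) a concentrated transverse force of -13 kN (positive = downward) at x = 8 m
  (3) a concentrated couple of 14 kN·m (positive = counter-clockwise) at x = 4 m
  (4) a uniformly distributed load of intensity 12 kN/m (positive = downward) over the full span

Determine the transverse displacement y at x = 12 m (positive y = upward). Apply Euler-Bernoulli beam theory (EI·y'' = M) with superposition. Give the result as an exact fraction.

Load 1 — point force P=-15 kN at a=32/3 m (b=L-a=16/3):
  y_1 = -Pa²(L-x)²(3bL-(3b+a)(L-x))/(6L³EI)  [x>a] = -(-15)·(32/3)²·(16-12)²·(3·(16/3)·16-(3·(16/3)+(32/3))·(16-12))/(6·16³·100000) = 28/16875 m
Load 2 — point force P=-13 kN at a=8 m (b=L-a=8):
  y_2 = -Pa²(L-x)²(3bL-(3b+a)(L-x))/(6L³EI)  [x>a] = -(-13)·8²·(16-12)²·(3·8·16-(3·8+8)·(16-12))/(6·16³·100000) = 13/9375 m
Load 3 — applied couple M₀=14 kN·m at a=4 m (b=L-a=12):
  y_3 = (R_Ax³/6 - M_Ax²/2 - M₀(x-a)²/2)/EI  [x>a] with R_A=63/64, M_A=-21/8 = ((63/64)·12³/6 - (-21/8)·12²/2 - 14·(12-4)²/2)/100000 = 49/200000 m
Load 4 — uniform load w=12 kN/m over full span:
  y_4 = -wx²(L-x)²/(24EI) = -12·12²·(16-12)²/(24·100000) = -36/3125 m
Superposition: y = Σ y_i = -44437/5400000 m ≈ -0.008229 m

y(12) = -44437/5400000 m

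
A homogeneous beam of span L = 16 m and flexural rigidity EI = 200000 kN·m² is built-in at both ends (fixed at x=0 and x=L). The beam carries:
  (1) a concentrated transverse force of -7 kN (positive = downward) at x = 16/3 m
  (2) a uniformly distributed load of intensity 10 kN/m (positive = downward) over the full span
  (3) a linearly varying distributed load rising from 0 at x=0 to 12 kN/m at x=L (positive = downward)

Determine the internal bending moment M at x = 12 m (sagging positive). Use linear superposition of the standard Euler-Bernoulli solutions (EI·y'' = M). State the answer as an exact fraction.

M(12) = 7412/135 kN·m

Load 1 — point force P=-7 kN at a=16/3 m (b=L-a=32/3):
  M_1 = Pa²(a+3b)(L-x)/L³ - Pa²b/L²  [x>a] = (-7)·(16/3)²·((16/3)+3·(32/3))·(16-12)/16³ - (-7)·(16/3)²·(32/3)/16² = 28/27 kN·m
Load 2 — uniform load w=10 kN/m over full span:
  M_2 = wLx/2 - wL²/12 - wx²/2 = 10·16·12/2 - 10·16²/12 - 10·12²/2 = 80/3 kN·m
Load 3 — triangular load w₀=12 kN/m (0→w₀ over full span):
  M_3 = 3w₀Lx/20 - w₀L²/30 - w₀x³/(6L) = 3·12·16·12/20 - 12·16²/30 - 12·12³/(6·16) = 136/5 kN·m
Superposition: M = Σ M_i = 7412/135 kN·m ≈ 54.903704 kN·m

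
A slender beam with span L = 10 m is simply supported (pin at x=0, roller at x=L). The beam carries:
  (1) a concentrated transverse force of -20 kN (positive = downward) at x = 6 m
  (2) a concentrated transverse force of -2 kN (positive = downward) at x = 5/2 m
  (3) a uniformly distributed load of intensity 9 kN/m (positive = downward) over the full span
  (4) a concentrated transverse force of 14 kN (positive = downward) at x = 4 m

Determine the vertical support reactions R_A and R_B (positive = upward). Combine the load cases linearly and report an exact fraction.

Load 1 — point force P=-20 kN at a=6 m (b=L-a=4):
  R_A = Pb/L = (-20)·4/10 = -8 kN
  R_B = Pa/L = (-20)·6/10 = -12 kN
Load 2 — point force P=-2 kN at a=5/2 m (b=L-a=15/2):
  R_A = Pb/L = (-2)·(15/2)/10 = -3/2 kN
  R_B = Pa/L = (-2)·(5/2)/10 = -1/2 kN
Load 3 — uniform load w=9 kN/m over full span:
  R_A = wL/2 = 9·10/2 = 45 kN
  R_B = wL/2 = 9·10/2 = 45 kN
Load 4 — point force P=14 kN at a=4 m (b=L-a=6):
  R_A = Pb/L = 14·6/10 = 42/5 kN
  R_B = Pa/L = 14·4/10 = 28/5 kN
Superposition: R_A = 439/10 kN, R_B = 381/10 kN

R_A = 439/10 kN, R_B = 381/10 kN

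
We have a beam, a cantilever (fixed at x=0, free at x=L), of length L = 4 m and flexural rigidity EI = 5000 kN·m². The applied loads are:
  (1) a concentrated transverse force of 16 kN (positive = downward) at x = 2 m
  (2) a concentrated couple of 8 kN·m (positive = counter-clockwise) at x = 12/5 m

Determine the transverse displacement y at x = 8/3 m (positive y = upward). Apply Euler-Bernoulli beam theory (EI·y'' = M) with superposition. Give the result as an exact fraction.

Load 1 — point force P=16 kN at a=2 m (b=L-a=2):
  y_1 = -Pa²(3x-a)/(6EI)  [x>a] = -16·2²·(3·(8/3)-2)/(6·5000) = -8/625 m
Load 2 — applied couple M₀=8 kN·m at a=12/5 m (b=L-a=8/5):
  y_2 = M₀a(2x-a)/(2EI)  [x>a] = 8·(12/5)·(2·(8/3)-(12/5))/(2·5000) = 88/15625 m
Superposition: y = Σ y_i = -112/15625 m ≈ -0.007168 m

y(8/3) = -112/15625 m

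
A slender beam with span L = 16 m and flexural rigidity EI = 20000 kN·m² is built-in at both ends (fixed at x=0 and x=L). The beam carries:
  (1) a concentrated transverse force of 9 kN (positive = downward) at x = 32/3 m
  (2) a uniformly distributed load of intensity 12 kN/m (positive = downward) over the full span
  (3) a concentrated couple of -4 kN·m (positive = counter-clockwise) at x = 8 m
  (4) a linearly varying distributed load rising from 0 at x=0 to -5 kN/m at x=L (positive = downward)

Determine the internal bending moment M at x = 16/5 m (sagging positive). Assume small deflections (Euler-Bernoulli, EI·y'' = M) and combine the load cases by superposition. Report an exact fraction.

Load 1 — point force P=9 kN at a=32/3 m (b=L-a=16/3):
  M_1 = Pb²(3a+b)x/L³ - Pab²/L²  [x≤a] = 9·(16/3)²·(3·(32/3)+(16/3))·(16/5)/16³ - 9·(32/3)·(16/3)²/16² = -16/5 kN·m
Load 2 — uniform load w=12 kN/m over full span:
  M_2 = wLx/2 - wL²/12 - wx²/2 = 12·16·(16/5)/2 - 12·16²/12 - 12·(16/5)²/2 = -256/25 kN·m
Load 3 — applied couple M₀=-4 kN·m at a=8 m (b=L-a=8):
  M_3 = R_Ax - M_A  [x≤a] with R_A=-3/8, M_A=-1 = (-3/8)·(16/5) - (-1) = -1/5 kN·m
Load 4 — triangular load w₀=-5 kN/m (0→w₀ over full span):
  M_4 = 3w₀Lx/20 - w₀L²/30 - w₀x³/(6L) = 3·(-5)·16·(16/5)/20 - (-5)·16²/30 - (-5)·(16/5)³/(6·16) = 448/75 kN·m
Superposition: M = Σ M_i = -23/3 kN·m ≈ -7.666667 kN·m

M(16/5) = -23/3 kN·m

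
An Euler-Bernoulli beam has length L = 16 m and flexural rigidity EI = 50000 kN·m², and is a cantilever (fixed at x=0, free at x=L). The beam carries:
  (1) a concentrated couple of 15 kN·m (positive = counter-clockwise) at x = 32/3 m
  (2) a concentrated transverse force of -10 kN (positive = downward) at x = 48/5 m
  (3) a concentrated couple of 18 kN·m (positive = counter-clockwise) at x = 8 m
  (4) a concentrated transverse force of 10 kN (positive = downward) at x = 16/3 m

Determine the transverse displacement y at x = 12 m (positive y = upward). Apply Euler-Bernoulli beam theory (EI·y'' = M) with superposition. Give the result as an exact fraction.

Load 1 — applied couple M₀=15 kN·m at a=32/3 m (b=L-a=16/3):
  y_1 = M₀a(2x-a)/(2EI)  [x>a] = 15·(32/3)·(2·12-(32/3))/(2·50000) = 8/375 m
Load 2 — point force P=-10 kN at a=48/5 m (b=L-a=32/5):
  y_2 = -Pa²(3x-a)/(6EI)  [x>a] = -(-10)·(48/5)²·(3·12-(48/5))/(6·50000) = 6336/78125 m
Load 3 — applied couple M₀=18 kN·m at a=8 m (b=L-a=8):
  y_3 = M₀a(2x-a)/(2EI)  [x>a] = 18·8·(2·12-8)/(2·50000) = 72/3125 m
Load 4 — point force P=10 kN at a=16/3 m (b=L-a=32/3):
  y_4 = -Pa²(3x-a)/(6EI)  [x>a] = -10·(16/3)²·(3·12-(16/3))/(6·50000) = -1472/50625 m
Superposition: y = Σ y_i = 610016/6328125 m ≈ 0.096398 m

y(12) = 610016/6328125 m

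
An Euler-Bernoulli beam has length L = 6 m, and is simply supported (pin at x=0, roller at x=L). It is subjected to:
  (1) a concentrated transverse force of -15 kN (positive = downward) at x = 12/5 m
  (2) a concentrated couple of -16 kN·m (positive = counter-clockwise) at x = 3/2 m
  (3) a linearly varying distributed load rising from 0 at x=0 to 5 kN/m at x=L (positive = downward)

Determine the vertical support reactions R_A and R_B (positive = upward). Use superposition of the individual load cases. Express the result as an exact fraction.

R_A = -20/3 kN, R_B = 20/3 kN

Load 1 — point force P=-15 kN at a=12/5 m (b=L-a=18/5):
  R_A = Pb/L = (-15)·(18/5)/6 = -9 kN
  R_B = Pa/L = (-15)·(12/5)/6 = -6 kN
Load 2 — applied couple M₀=-16 kN·m at a=3/2 m (b=L-a=9/2):
  R_A = M₀/L = (-16)/6 = -8/3 kN
  R_B = -M₀/L = -(-16)/6 = 8/3 kN
Load 3 — triangular load w₀=5 kN/m (0→w₀ over full span):
  R_A = w₀L/6 = 5·6/6 = 5 kN
  R_B = w₀L/3 = 5·6/3 = 10 kN
Superposition: R_A = -20/3 kN, R_B = 20/3 kN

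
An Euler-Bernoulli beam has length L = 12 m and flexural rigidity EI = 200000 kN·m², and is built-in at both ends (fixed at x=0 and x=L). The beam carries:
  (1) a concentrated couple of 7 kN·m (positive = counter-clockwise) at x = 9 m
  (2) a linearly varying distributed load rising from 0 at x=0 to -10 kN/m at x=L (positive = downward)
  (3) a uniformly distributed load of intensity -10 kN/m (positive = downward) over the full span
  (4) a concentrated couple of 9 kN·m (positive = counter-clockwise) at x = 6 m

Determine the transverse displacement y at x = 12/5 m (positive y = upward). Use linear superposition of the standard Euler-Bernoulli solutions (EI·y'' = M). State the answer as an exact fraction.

Load 1 — applied couple M₀=7 kN·m at a=9 m (b=L-a=3):
  y_1 = (R_Ax³/6 - M_Ax²/2)/EI  [x≤a] with R_A=21/32, M_A=35/16 = ((21/32)·(12/5)³/6 - (35/16)·(12/5)²/2)/200000 = -1197/50000000 m
Load 2 — triangular load w₀=-10 kN/m (0→w₀ over full span):
  y_2 = -w₀x²(L-x)²(x+2L)/(120LEI) = -(-10)·(12/5)²·(12-(12/5))²·((12/5)+2·12)/(120·12·200000) = 4752/9765625 m
Load 3 — uniform load w=-10 kN/m over full span:
  y_3 = -wx²(L-x)²/(24EI) = -(-10)·(12/5)²·(12-(12/5))²/(24·200000) = 432/390625 m
Load 4 — applied couple M₀=9 kN·m at a=6 m (b=L-a=6):
  y_4 = (R_Ax³/6 - M_Ax²/2)/EI  [x≤a] with R_A=9/8, M_A=9/4 = ((9/8)·(12/5)³/6 - (9/4)·(12/5)²/2)/200000 = -243/12500000 m
Superposition: y = Σ y_i = 1936431/1250000000 m ≈ 0.001549 m

y(12/5) = 1936431/1250000000 m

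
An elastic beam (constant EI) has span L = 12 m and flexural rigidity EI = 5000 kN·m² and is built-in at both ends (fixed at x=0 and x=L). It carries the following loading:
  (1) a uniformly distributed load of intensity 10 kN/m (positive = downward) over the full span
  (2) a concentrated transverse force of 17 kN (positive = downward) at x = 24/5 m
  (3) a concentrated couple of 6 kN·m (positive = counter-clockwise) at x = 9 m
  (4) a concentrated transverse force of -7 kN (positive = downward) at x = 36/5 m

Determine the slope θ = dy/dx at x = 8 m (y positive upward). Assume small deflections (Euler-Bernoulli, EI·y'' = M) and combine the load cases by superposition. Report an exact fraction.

Load 1 — uniform load w=10 kN/m over full span:
  θ_1 = -wx(L-x)(L-2x)/(12EI) = -10·8·(12-8)·(12-2·8)/(12·5000) = 8/375 rad
Load 2 — point force P=17 kN at a=24/5 m (b=L-a=36/5):
  θ_2 = Pa²(L-x)(2bL-(3b+a)(L-x))/(2L³EI)  [x>a] = 17·(24/5)²·(12-8)·(2·(36/5)·12-(3·(36/5)+(24/5))·(12-8))/(2·12³·5000) = 476/78125 rad
Load 3 — applied couple M₀=6 kN·m at a=9 m (b=L-a=3):
  θ_3 = (R_Ax²/2 - M_Ax)/EI  [x≤a] with R_A=9/16, M_A=15/8 = ((9/16)·8²/2 - (15/8)·8)/5000 = 3/5000 rad
Load 4 — point force P=-7 kN at a=36/5 m (b=L-a=24/5):
  θ_4 = Pa²(L-x)(2bL-(3b+a)(L-x))/(2L³EI)  [x>a] = (-7)·(36/5)²·(12-8)·(2·(24/5)·12-(3·(24/5)+(36/5))·(12-8))/(2·12³·5000) = -189/78125 rad
Superposition: θ = Σ θ_i = 48013/1875000 rad ≈ 0.025607 rad

θ(8) = 48013/1875000 rad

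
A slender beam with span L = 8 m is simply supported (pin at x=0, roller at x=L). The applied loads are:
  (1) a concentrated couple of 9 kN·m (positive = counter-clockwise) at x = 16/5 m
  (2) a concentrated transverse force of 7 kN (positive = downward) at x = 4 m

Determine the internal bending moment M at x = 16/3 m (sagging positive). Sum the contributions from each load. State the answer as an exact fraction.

M(16/3) = 19/3 kN·m

Load 1 — applied couple M₀=9 kN·m at a=16/5 m (b=L-a=24/5):
  M_1 = M₀x/L - M₀  [x>a] = 9·(16/3)/8 - 9 = -3 kN·m
Load 2 — point force P=7 kN at a=4 m (b=L-a=4):
  M_2 = Pa(L-x)/L  [x>a] = 7·4·(8-(16/3))/8 = 28/3 kN·m
Superposition: M = Σ M_i = 19/3 kN·m ≈ 6.333333 kN·m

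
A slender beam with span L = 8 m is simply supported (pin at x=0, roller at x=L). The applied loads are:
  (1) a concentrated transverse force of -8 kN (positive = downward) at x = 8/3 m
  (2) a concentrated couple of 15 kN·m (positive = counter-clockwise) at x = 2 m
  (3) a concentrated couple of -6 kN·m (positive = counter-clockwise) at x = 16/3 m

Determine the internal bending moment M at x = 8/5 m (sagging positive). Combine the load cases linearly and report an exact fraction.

Load 1 — point force P=-8 kN at a=8/3 m (b=L-a=16/3):
  M_1 = Pbx/L  [x≤a] = (-8)·(16/3)·(8/5)/8 = -128/15 kN·m
Load 2 — applied couple M₀=15 kN·m at a=2 m (b=L-a=6):
  M_2 = M₀x/L  [x≤a] = 15·(8/5)/8 = 3 kN·m
Load 3 — applied couple M₀=-6 kN·m at a=16/3 m (b=L-a=8/3):
  M_3 = M₀x/L  [x≤a] = (-6)·(8/5)/8 = -6/5 kN·m
Superposition: M = Σ M_i = -101/15 kN·m ≈ -6.733333 kN·m

M(8/5) = -101/15 kN·m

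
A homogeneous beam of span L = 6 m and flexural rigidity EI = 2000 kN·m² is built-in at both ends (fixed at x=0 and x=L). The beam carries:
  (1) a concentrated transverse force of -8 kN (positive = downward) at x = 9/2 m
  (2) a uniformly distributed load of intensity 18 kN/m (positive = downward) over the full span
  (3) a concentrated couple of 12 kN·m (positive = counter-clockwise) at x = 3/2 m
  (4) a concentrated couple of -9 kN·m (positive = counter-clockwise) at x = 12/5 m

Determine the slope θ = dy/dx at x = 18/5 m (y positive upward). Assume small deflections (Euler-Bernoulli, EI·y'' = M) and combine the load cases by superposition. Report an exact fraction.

Load 1 — point force P=-8 kN at a=9/2 m (b=L-a=3/2):
  θ_1 = -Pb²x(2aL-(3a+b)x)/(2L³EI)  [x≤a] = -(-8)·(3/2)²·(18/5)·(2·(9/2)·6-(3·(9/2)+(3/2))·(18/5))/(2·6³·2000) = 0 rad
Load 2 — uniform load w=18 kN/m over full span:
  θ_2 = -wx(L-x)(L-2x)/(12EI) = -18·(18/5)·(6-(18/5))·(6-2·(18/5))/(12·2000) = 243/31250 rad
Load 3 — applied couple M₀=12 kN·m at a=3/2 m (b=L-a=9/2):
  θ_3 = (R_Ax²/2 - M_Ax - M₀(x-a))/EI  [x>a] with R_A=9/4, M_A=-9/4 = ((9/4)·(18/5)²/2 - (-9/4)·(18/5) - 12·((18/5)-(3/2)))/2000 = -63/50000 rad
Load 4 — applied couple M₀=-9 kN·m at a=12/5 m (b=L-a=18/5):
  θ_4 = (R_Ax²/2 - M_Ax - M₀(x-a))/EI  [x>a] with R_A=-54/25, M_A=-27/25 = ((-54/25)·(18/5)²/2 - (-27/25)·(18/5) - (-9)·((18/5)-(12/5)))/2000 = 27/78125 rad
Superposition: θ = Σ θ_i = 8577/1250000 rad ≈ 0.006862 rad

θ(18/5) = 8577/1250000 rad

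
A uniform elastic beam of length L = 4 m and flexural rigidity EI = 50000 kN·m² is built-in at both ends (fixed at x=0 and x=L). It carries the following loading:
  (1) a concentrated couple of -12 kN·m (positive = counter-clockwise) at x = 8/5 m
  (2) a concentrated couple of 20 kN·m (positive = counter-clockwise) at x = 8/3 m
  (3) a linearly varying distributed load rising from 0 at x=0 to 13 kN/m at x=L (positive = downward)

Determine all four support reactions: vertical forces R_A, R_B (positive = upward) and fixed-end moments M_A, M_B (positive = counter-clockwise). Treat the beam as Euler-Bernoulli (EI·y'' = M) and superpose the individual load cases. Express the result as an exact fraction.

R_A = 761/75 kN, M_A = 304/25 kN·m, R_B = 1189/75 kN, M_B = -356/25 kN·m

Load 1 — applied couple M₀=-12 kN·m at a=8/5 m (b=L-a=12/5):
  R_A = 6M₀ab/L³ = 6·(-12)·(8/5)·(12/5)/4³ = -108/25 kN
  M_A = M₀b(2a-b)/L² = (-12)·(12/5)·(2·(8/5)-(12/5))/4² = -36/25 kN·m
  R_B = -6M₀ab/L³ = -6·(-12)·(8/5)·(12/5)/4³ = 108/25 kN
  M_B = M₀a(2b-a)/L² = (-12)·(8/5)·(2·(12/5)-(8/5))/4² = -96/25 kN·m
Load 2 — applied couple M₀=20 kN·m at a=8/3 m (b=L-a=4/3):
  R_A = 6M₀ab/L³ = 6·20·(8/3)·(4/3)/4³ = 20/3 kN
  M_A = M₀b(2a-b)/L² = 20·(4/3)·(2·(8/3)-(4/3))/4² = 20/3 kN·m
  R_B = -6M₀ab/L³ = -6·20·(8/3)·(4/3)/4³ = -20/3 kN
  M_B = M₀a(2b-a)/L² = 20·(8/3)·(2·(4/3)-(8/3))/4² = 0 kN·m
Load 3 — triangular load w₀=13 kN/m (0→w₀ over full span):
  R_A = 3w₀L/20 = 3·13·4/20 = 39/5 kN
  M_A = w₀L²/30 = 13·4²/30 = 104/15 kN·m
  R_B = 7w₀L/20 = 7·13·4/20 = 91/5 kN
  M_B = -w₀L²/20 = -13·4²/20 = -52/5 kN·m
Superposition: R_A = 761/75 kN, M_A = 304/25 kN·m, R_B = 1189/75 kN, M_B = -356/25 kN·m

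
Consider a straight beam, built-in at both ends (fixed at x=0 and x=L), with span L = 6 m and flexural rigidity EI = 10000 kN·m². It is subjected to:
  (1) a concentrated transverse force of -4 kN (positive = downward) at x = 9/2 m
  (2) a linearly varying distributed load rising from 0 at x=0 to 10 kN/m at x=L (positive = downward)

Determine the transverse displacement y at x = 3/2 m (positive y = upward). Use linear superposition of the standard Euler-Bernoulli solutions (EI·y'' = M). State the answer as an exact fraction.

Load 1 — point force P=-4 kN at a=9/2 m (b=L-a=3/2):
  y_1 = -Pb²x²(3aL-(3a+b)x)/(6L³EI)  [x≤a] = -(-4)·(3/2)²·(3/2)²·(3·(9/2)·6-(3·(9/2)+(3/2))·(3/2))/(6·6³·10000) = 117/1280000 m
Load 2 — triangular load w₀=10 kN/m (0→w₀ over full span):
  y_2 = -w₀x²(L-x)²(x+2L)/(120LEI) = -10·(3/2)²·(6-(3/2))²·((3/2)+2·6)/(120·6·10000) = -2187/2560000 m
Superposition: y = Σ y_i = -1953/2560000 m ≈ -0.000763 m

y(3/2) = -1953/2560000 m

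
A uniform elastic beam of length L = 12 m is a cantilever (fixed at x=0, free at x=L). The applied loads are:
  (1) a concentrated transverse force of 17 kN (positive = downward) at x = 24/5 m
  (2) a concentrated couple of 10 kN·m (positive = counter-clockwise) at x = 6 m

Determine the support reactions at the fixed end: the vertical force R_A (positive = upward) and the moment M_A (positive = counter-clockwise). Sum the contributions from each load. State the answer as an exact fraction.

R_A = 17 kN, M_A = 358/5 kN·m

Load 1 — point force P=17 kN at a=24/5 m (b=L-a=36/5):
  R_A = P = 17 kN
  M_A = Pa = 17·(24/5) = 408/5 kN·m
Load 2 — applied couple M₀=10 kN·m at a=6 m (b=L-a=6):
  R_A = 0 kN
  M_A = -M₀ = -10 kN·m
Superposition: R_A = 17 kN, M_A = 358/5 kN·m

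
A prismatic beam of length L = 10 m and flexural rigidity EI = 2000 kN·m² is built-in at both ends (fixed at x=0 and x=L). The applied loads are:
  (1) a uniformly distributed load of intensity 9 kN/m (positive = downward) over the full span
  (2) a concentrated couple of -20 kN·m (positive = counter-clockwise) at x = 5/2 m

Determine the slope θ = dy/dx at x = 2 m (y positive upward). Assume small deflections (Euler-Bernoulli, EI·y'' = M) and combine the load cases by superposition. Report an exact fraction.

θ(2) = -21/500 rad

Load 1 — uniform load w=9 kN/m over full span:
  θ_1 = -wx(L-x)(L-2x)/(12EI) = -9·2·(10-2)·(10-2·2)/(12·2000) = -9/250 rad
Load 2 — applied couple M₀=-20 kN·m at a=5/2 m (b=L-a=15/2):
  θ_2 = (R_Ax²/2 - M_Ax)/EI  [x≤a] with R_A=-9/4, M_A=15/4 = ((-9/4)·2²/2 - (15/4)·2)/2000 = -3/500 rad
Superposition: θ = Σ θ_i = -21/500 rad ≈ -0.042000 rad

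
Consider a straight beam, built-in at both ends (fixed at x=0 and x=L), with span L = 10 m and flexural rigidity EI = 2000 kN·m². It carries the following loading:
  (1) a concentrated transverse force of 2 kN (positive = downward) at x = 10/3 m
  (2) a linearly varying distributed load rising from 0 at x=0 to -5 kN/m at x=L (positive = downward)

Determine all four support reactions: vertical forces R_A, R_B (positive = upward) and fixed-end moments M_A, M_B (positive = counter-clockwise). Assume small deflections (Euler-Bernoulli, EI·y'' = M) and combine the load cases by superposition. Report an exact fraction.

Load 1 — point force P=2 kN at a=10/3 m (b=L-a=20/3):
  R_A = Pb²(3a+b)/L³ = 2·(20/3)²·(3·(10/3)+(20/3))/10³ = 40/27 kN
  M_A = Pab²/L² = 2·(10/3)·(20/3)²/10² = 80/27 kN·m
  R_B = Pa²(a+3b)/L³ = 2·(10/3)²·((10/3)+3·(20/3))/10³ = 14/27 kN
  M_B = -Pa²b/L² = -2·(10/3)²·(20/3)/10² = -40/27 kN·m
Load 2 — triangular load w₀=-5 kN/m (0→w₀ over full span):
  R_A = 3w₀L/20 = 3·(-5)·10/20 = -15/2 kN
  M_A = w₀L²/30 = (-5)·10²/30 = -50/3 kN·m
  R_B = 7w₀L/20 = 7·(-5)·10/20 = -35/2 kN
  M_B = -w₀L²/20 = -(-5)·10²/20 = 25 kN·m
Superposition: R_A = -325/54 kN, M_A = -370/27 kN·m, R_B = -917/54 kN, M_B = 635/27 kN·m

R_A = -325/54 kN, M_A = -370/27 kN·m, R_B = -917/54 kN, M_B = 635/27 kN·m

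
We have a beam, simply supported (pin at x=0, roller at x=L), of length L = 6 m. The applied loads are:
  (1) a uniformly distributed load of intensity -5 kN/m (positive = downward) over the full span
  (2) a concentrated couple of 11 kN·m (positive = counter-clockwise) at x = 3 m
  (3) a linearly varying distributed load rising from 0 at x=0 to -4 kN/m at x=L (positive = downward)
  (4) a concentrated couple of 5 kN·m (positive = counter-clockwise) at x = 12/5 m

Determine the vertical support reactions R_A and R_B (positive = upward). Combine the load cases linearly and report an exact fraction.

R_A = -49/3 kN, R_B = -77/3 kN

Load 1 — uniform load w=-5 kN/m over full span:
  R_A = wL/2 = (-5)·6/2 = -15 kN
  R_B = wL/2 = (-5)·6/2 = -15 kN
Load 2 — applied couple M₀=11 kN·m at a=3 m (b=L-a=3):
  R_A = M₀/L = 11/6 kN
  R_B = -M₀/L = -11/6 kN
Load 3 — triangular load w₀=-4 kN/m (0→w₀ over full span):
  R_A = w₀L/6 = (-4)·6/6 = -4 kN
  R_B = w₀L/3 = (-4)·6/3 = -8 kN
Load 4 — applied couple M₀=5 kN·m at a=12/5 m (b=L-a=18/5):
  R_A = M₀/L = 5/6 kN
  R_B = -M₀/L = -5/6 kN
Superposition: R_A = -49/3 kN, R_B = -77/3 kN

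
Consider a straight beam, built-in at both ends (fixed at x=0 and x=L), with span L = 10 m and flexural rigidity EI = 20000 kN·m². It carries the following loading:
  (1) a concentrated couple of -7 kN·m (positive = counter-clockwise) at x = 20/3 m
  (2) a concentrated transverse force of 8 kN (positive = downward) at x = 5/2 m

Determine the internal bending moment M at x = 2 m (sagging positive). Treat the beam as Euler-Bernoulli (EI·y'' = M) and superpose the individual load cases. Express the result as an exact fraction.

M(2) = 163/60 kN·m

Load 1 — applied couple M₀=-7 kN·m at a=20/3 m (b=L-a=10/3):
  M_1 = R_Ax - M_A  [x≤a] with R_A=-14/15, M_A=-7/3 = (-14/15)·2 - (-7/3) = 7/15 kN·m
Load 2 — point force P=8 kN at a=5/2 m (b=L-a=15/2):
  M_2 = Pb²(3a+b)x/L³ - Pab²/L²  [x≤a] = 8·(15/2)²·(3·(5/2)+(15/2))·2/10³ - 8·(5/2)·(15/2)²/10² = 9/4 kN·m
Superposition: M = Σ M_i = 163/60 kN·m ≈ 2.716667 kN·m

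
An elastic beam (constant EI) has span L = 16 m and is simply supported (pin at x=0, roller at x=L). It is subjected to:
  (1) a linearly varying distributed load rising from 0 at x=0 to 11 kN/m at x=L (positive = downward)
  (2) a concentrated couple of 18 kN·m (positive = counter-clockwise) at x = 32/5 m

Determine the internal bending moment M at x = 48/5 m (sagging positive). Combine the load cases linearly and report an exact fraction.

M(48/5) = 21628/125 kN·m

Load 1 — triangular load w₀=11 kN/m (0→w₀ over full span):
  M_1 = w₀Lx/6 - w₀x³/(6L) = 11·16·(48/5)/6 - 11·(48/5)³/(6·16) = 22528/125 kN·m
Load 2 — applied couple M₀=18 kN·m at a=32/5 m (b=L-a=48/5):
  M_2 = M₀x/L - M₀  [x>a] = 18·(48/5)/16 - 18 = -36/5 kN·m
Superposition: M = Σ M_i = 21628/125 kN·m ≈ 173.024000 kN·m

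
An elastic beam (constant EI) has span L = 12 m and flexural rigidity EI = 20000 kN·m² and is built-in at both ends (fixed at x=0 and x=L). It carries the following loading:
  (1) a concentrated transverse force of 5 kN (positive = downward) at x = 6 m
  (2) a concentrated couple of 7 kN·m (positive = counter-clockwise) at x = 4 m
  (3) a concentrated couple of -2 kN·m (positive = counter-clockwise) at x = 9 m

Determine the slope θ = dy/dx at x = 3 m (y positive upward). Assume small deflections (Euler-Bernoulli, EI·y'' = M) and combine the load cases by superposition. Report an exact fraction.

θ(3) = -43/128000 rad

Load 1 — point force P=5 kN at a=6 m (b=L-a=6):
  θ_1 = -Pb²x(2aL-(3a+b)x)/(2L³EI)  [x≤a] = -5·6²·3·(2·6·12-(3·6+6)·3)/(2·12³·20000) = -9/16000 rad
Load 2 — applied couple M₀=7 kN·m at a=4 m (b=L-a=8):
  θ_2 = (R_Ax²/2 - M_Ax)/EI  [x≤a] with R_A=7/9, M_A=0 = ((7/9)·3²/2 - 0·3)/20000 = 7/40000 rad
Load 3 — applied couple M₀=-2 kN·m at a=9 m (b=L-a=3):
  θ_3 = (R_Ax²/2 - M_Ax)/EI  [x≤a] with R_A=-3/16, M_A=-5/8 = ((-3/16)·3²/2 - (-5/8)·3)/20000 = 33/640000 rad
Superposition: θ = Σ θ_i = -43/128000 rad ≈ -0.000336 rad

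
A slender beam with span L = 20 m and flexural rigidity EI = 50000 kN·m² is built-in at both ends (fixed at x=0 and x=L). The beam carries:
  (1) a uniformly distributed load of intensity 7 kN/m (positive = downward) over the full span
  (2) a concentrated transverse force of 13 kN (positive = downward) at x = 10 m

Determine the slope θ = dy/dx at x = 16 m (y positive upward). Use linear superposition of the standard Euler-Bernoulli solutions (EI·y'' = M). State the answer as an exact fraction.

Load 1 — uniform load w=7 kN/m over full span:
  θ_1 = -wx(L-x)(L-2x)/(12EI) = -7·16·(20-16)·(20-2·16)/(12·50000) = 28/3125 rad
Load 2 — point force P=13 kN at a=10 m (b=L-a=10):
  θ_2 = Pa²(L-x)(2bL-(3b+a)(L-x))/(2L³EI)  [x>a] = 13·10²·(20-16)·(2·10·20-(3·10+10)·(20-16))/(2·20³·50000) = 39/25000 rad
Superposition: θ = Σ θ_i = 263/25000 rad ≈ 0.010520 rad

θ(16) = 263/25000 rad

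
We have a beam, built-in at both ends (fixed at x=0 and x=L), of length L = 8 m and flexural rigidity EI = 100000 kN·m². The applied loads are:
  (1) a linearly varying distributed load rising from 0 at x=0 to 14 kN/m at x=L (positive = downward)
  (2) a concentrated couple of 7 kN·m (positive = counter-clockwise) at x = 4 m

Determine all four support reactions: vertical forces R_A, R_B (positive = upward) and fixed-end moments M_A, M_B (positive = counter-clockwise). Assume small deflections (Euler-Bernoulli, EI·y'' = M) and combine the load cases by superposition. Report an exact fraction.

Load 1 — triangular load w₀=14 kN/m (0→w₀ over full span):
  R_A = 3w₀L/20 = 3·14·8/20 = 84/5 kN
  M_A = w₀L²/30 = 14·8²/30 = 448/15 kN·m
  R_B = 7w₀L/20 = 7·14·8/20 = 196/5 kN
  M_B = -w₀L²/20 = -14·8²/20 = -224/5 kN·m
Load 2 — applied couple M₀=7 kN·m at a=4 m (b=L-a=4):
  R_A = 6M₀ab/L³ = 6·7·4·4/8³ = 21/16 kN
  M_A = M₀b(2a-b)/L² = 7·4·(2·4-4)/8² = 7/4 kN·m
  R_B = -6M₀ab/L³ = -6·7·4·4/8³ = -21/16 kN
  M_B = M₀a(2b-a)/L² = 7·4·(2·4-4)/8² = 7/4 kN·m
Superposition: R_A = 1449/80 kN, M_A = 1897/60 kN·m, R_B = 3031/80 kN, M_B = -861/20 kN·m

R_A = 1449/80 kN, M_A = 1897/60 kN·m, R_B = 3031/80 kN, M_B = -861/20 kN·m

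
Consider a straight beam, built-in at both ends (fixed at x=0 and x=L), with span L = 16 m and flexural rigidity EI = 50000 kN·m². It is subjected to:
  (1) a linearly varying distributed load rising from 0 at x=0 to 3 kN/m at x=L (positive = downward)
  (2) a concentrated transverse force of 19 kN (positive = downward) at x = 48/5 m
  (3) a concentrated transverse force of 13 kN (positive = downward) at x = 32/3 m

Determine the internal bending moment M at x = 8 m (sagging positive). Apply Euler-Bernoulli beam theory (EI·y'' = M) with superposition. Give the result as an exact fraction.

Load 1 — triangular load w₀=3 kN/m (0→w₀ over full span):
  M_1 = 3w₀Lx/20 - w₀L²/30 - w₀x³/(6L) = 3·3·16·8/20 - 3·16²/30 - 3·8³/(6·16) = 16 kN·m
Load 2 — point force P=19 kN at a=48/5 m (b=L-a=32/5):
  M_2 = Pb²(3a+b)x/L³ - Pab²/L²  [x≤a] = 19·(32/5)²·(3·(48/5)+(32/5))·8/16³ - 19·(48/5)·(32/5)²/16² = 608/25 kN·m
Load 3 — point force P=13 kN at a=32/3 m (b=L-a=16/3):
  M_3 = Pb²(3a+b)x/L³ - Pab²/L²  [x≤a] = 13·(16/3)²·(3·(32/3)+(16/3))·8/16³ - 13·(32/3)·(16/3)²/16² = 104/9 kN·m
Superposition: M = Σ M_i = 11672/225 kN·m ≈ 51.875556 kN·m

M(8) = 11672/225 kN·m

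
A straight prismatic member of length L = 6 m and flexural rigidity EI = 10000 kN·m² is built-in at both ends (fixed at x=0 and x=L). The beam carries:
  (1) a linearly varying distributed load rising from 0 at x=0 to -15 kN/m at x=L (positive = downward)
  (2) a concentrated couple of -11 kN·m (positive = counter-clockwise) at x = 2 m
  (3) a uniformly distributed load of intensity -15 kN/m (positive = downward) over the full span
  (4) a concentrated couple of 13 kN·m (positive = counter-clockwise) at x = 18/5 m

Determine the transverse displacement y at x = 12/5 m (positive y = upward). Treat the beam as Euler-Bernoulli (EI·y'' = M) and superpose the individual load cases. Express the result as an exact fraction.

Load 1 — triangular load w₀=-15 kN/m (0→w₀ over full span):
  y_1 = -w₀x²(L-x)²(x+2L)/(120LEI) = -(-15)·(12/5)²·(6-(12/5))²·((12/5)+2·6)/(120·6·10000) = 4374/1953125 m
Load 2 — applied couple M₀=-11 kN·m at a=2 m (b=L-a=4):
  y_2 = (R_Ax³/6 - M_Ax²/2 - M₀(x-a)²/2)/EI  [x>a] with R_A=-22/9, M_A=0 = ((-22/9)·(12/5)³/6 - 0·(12/5)²/2 - (-11)·((12/5)-2)²/2)/10000 = -297/625000 m
Load 3 — uniform load w=-15 kN/m over full span:
  y_3 = -wx²(L-x)²/(24EI) = -(-15)·(12/5)²·(6-(12/5))²/(24·10000) = 729/156250 m
Load 4 — applied couple M₀=13 kN·m at a=18/5 m (b=L-a=12/5):
  y_4 = (R_Ax³/6 - M_Ax²/2)/EI  [x≤a] with R_A=78/25, M_A=104/25 = ((78/25)·(12/5)³/6 - (104/25)·(12/5)²/2)/10000 = -936/1953125 m
Superposition: y = Σ y_i = 92979/15625000 m ≈ 0.005951 m

y(12/5) = 92979/15625000 m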